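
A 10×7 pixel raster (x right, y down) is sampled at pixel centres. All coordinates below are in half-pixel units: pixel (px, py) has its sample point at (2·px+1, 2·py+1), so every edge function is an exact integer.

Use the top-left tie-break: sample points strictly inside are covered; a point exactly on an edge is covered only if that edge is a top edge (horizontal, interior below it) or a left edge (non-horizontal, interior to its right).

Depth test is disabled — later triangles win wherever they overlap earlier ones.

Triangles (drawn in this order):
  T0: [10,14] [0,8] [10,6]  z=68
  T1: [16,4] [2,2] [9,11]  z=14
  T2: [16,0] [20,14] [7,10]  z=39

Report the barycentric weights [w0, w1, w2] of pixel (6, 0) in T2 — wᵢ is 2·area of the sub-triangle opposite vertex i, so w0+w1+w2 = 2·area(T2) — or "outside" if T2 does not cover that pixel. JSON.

T0:
  2·area = 80
  edge (10, 14)→(0, 8): d=(-10,-6) top-left  bias=+0
  edge (0, 8)→(10, 6): d=(10,-2) top-left  bias=+0
  edge (10, 6)→(10, 14): d=(0,8) right/bottom  bias=-1
    (7,2)@(15, 5): e=[120,0,-40] → ·  [on edge]
    (2,3)@(5, 7): e=[40,0,40] → █  [on edge]
    (3,3)@(7, 7): e=[52,4,24] → █
    (4,3)@(9, 7): e=[64,8,8] → █
    (5,3)@(11, 7): e=[76,12,-8] → ·
    (1,4)@(3, 9): e=[8,16,56] → █
    (5,4)@(11, 9): e=[56,32,-8] → ·
    (1,5)@(3, 11): e=[-12,36,56] → ·
    (2,5)@(5, 11): e=[0,40,40] → █  [on edge]
    (5,5)@(11, 11): e=[36,52,-8] → ·
    (2,6)@(5, 13): e=[-20,60,40] → ·
    (3,6)@(7, 13): e=[-8,64,24] → ·
  covered (11 px):
    · · · · · · · · · ·
    · · · · · · · · · ·
    · · · · · · · · · ·
    · · █ █ █ · · · · ·
    · █ █ █ █ · · · · ·
    · · █ █ █ · · · · ·
    · · · · █ · · · · ·
T1:
  2·area = 112  (B↔C swapped to make it positive)
  edge (16, 4)→(9, 11): d=(-7,7) right/bottom  bias=-1
  edge (9, 11)→(2, 2): d=(-7,-9) top-left  bias=+0
  edge (2, 2)→(16, 4): d=(14,2) right/bottom  bias=-1
    (9,0)@(19, 1): e=[0,160,-48] → ·  [on edge]
    (1,1)@(3, 3): e=[98,2,12] → █
    (2,1)@(5, 3): e=[84,20,8] → █
    (3,1)@(7, 3): e=[70,38,4] → █
    (4,1)@(9, 3): e=[56,56,0] → ·  [on edge]
    (8,1)@(17, 3): e=[0,128,-16] → ·  [on edge]
    (1,2)@(3, 5): e=[84,-12,40] → ·
    (2,2)@(5, 5): e=[70,6,36] → █
    (4,2)@(9, 5): e=[42,42,28] → █
    (5,2)@(11, 5): e=[28,60,24] → █
    (6,2)@(13, 5): e=[14,78,20] → █
    (7,2)@(15, 5): e=[0,96,16] → ·  [on edge]
    (6,3)@(13, 7): e=[0,64,48] → ·  [on edge]
    (5,4)@(11, 9): e=[0,32,80] → ·  [on edge]
    (4,5)@(9, 11): e=[0,0,112] → ·  [on edge]
    (3,6)@(7, 13): e=[0,-32,144] → ·  [on edge]
  covered (12 px):
    · · · · · · · · · ·
    · █ █ █ · · · · · ·
    · · █ █ █ █ █ · · ·
    · · · █ █ █ · · · ·
    · · · · █ · · · · ·
    · · · · · · · · · ·
    · · · · · · · · · ·
T2:
  2·area = 166
  edge (16, 0)→(20, 14): d=(4,14) right/bottom  bias=-1
  edge (20, 14)→(7, 10): d=(-13,-4) top-left  bias=+0
  edge (7, 10)→(16, 0): d=(9,-10) top-left  bias=+0
    (7,1)@(15, 3): e=[26,123,17] → █
    (8,1)@(17, 3): e=[-2,131,37] → ·
    (6,2)@(13, 5): e=[62,89,15] → █
    (8,2)@(17, 5): e=[6,105,55] → █
    (9,2)@(19, 5): e=[-22,113,75] → ·
    (5,3)@(11, 7): e=[98,55,13] → █
    (9,3)@(19, 7): e=[-14,87,93] → ·
    (4,4)@(9, 9): e=[134,21,11] → █
    (9,4)@(19, 9): e=[-6,61,111] → ·
    (4,5)@(9, 11): e=[142,-5,29] → ·
    (5,5)@(11, 11): e=[114,3,49] → █
    (9,5)@(19, 11): e=[2,35,129] → █
  covered (20 px):
    · · · · · · · · · ·
    · · · · · · · █ · ·
    · · · · · · █ █ █ ·
    · · · · · █ █ █ █ ·
    · · · · █ █ █ █ █ ·
    · · · · · █ █ █ █ █
    · · · · · · · · █ █

Final: "outside"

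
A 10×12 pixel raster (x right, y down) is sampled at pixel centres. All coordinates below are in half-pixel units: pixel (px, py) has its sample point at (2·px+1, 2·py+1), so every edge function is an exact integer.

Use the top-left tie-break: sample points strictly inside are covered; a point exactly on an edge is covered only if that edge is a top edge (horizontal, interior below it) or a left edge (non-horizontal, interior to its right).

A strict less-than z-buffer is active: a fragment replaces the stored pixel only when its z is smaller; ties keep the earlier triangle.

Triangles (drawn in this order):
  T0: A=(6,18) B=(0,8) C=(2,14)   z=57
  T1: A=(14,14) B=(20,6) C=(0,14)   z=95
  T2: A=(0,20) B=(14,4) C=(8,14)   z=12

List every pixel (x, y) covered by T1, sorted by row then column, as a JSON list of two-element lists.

T0:
  2·area = 16  (B↔C swapped to make it positive)
  edge (6, 18)→(2, 14): d=(-4,-4) top-left  bias=+0
  edge (2, 14)→(0, 8): d=(-2,-6) top-left  bias=+0
  edge (0, 8)→(6, 18): d=(6,10) right/bottom  bias=-1
    (0,5)@(1, 11): e=[8,0,8] → █  [on edge]
    (1,5)@(3, 11): e=[16,12,-12] → ·
    (0,6)@(1, 13): e=[0,-4,20] → ·  [on edge]
    (1,6)@(3, 13): e=[8,8,0] → ·  [on edge]
    (1,7)@(3, 15): e=[0,4,12] → █  [on edge]
    (2,7)@(5, 15): e=[8,16,-8] → ·
    (1,8)@(3, 17): e=[-8,0,24] → ·  [on edge]
    (2,8)@(5, 17): e=[0,12,4] → █  [on edge]
    (3,8)@(7, 17): e=[8,24,-16] → ·
    (2,9)@(5, 19): e=[-8,8,16] → ·
    (3,9)@(7, 19): e=[0,20,-4] → ·  [on edge]
    (4,10)@(9, 21): e=[0,28,-12] → ·  [on edge]
    (2,11)@(5, 23): e=[-24,0,40] → ·  [on edge]
    (4,11)@(9, 23): e=[-8,24,0] → ·  [on edge]
    (5,11)@(11, 23): e=[0,36,-20] → ·  [on edge]
  covered (3 px):
    · · · · · · · · · ·
    · · · · · · · · · ·
    · · · · · · · · · ·
    · · · · · · · · · ·
    · · · · · · · · · ·
    █ · · · · · · · · ·
    · · · · · · · · · ·
    · █ · · · · · · · ·
    · · █ · · · · · · ·
    · · · · · · · · · ·
    · · · · · · · · · ·
    · · · · · · · · · ·
T1:
  2·area = 112  (B↔C swapped to make it positive)
  edge (14, 14)→(0, 14): d=(-14,0) right/bottom  bias=-1
  edge (0, 14)→(20, 6): d=(20,-8) top-left  bias=+0
  edge (20, 6)→(14, 14): d=(-6,8) right/bottom  bias=-1
    (9,3)@(19, 7): e=[98,12,2] → █
    (6,4)@(13, 9): e=[70,4,38] → █
    (7,4)@(15, 9): e=[70,20,22] → █
    (8,4)@(17, 9): e=[70,36,6] → █
    (9,4)@(19, 9): e=[70,52,-10] → ·
    (4,5)@(9, 11): e=[42,12,58] → █
    (5,5)@(11, 11): e=[42,28,42] → █
    (8,5)@(17, 11): e=[42,76,-6] → ·
    (1,6)@(3, 13): e=[14,4,94] → █
    (2,6)@(5, 13): e=[14,20,78] → █
    (3,6)@(7, 13): e=[14,36,62] → █
    (7,6)@(15, 13): e=[14,100,-2] → ·
  covered (14 px):
    · · · · · · · · · ·
    · · · · · · · · · ·
    · · · · · · · · · ·
    · · · · · · · · · █
    · · · · · · █ █ █ ·
    · · · · █ █ █ █ · ·
    · █ █ █ █ █ █ · · ·
    · · · · · · · · · ·
    · · · · · · · · · ·
    · · · · · · · · · ·
    · · · · · · · · · ·
    · · · · · · · · · ·
T2:
  2·area = 44
  edge (0, 20)→(14, 4): d=(14,-16) top-left  bias=+0
  edge (14, 4)→(8, 14): d=(-6,10) right/bottom  bias=-1
  edge (8, 14)→(0, 20): d=(-8,6) right/bottom  bias=-1
    (5,4)@(11, 9): e=[22,0,22] → ·  [on edge]
    (4,5)@(9, 11): e=[18,8,18] → █
    (5,5)@(11, 11): e=[50,-12,6] → ·
    (3,6)@(7, 13): e=[14,16,14] → █
    (4,6)@(9, 13): e=[46,-4,2] → ·
    (2,7)@(5, 15): e=[10,24,10] → █
    (3,7)@(7, 15): e=[42,4,-2] → ·
    (1,8)@(3, 17): e=[6,32,6] → █
    (2,8)@(5, 17): e=[38,12,-6] → ·
    (0,9)@(1, 19): e=[2,40,2] → █
    (1,9)@(3, 19): e=[34,20,-10] → ·
    (2,9)@(5, 19): e=[66,0,-22] → ·  [on edge]
  covered (5 px):
    · · · · · · · · · ·
    · · · · · · · · · ·
    · · · · · · · · · ·
    · · · · · · · · · ·
    · · · · · · · · · ·
    · · · · █ · · · · ·
    · · · █ · · · · · ·
    · · █ · · · · · · ·
    · █ · · · · · · · ·
    █ · · · · · · · · ·
    · · · · · · · · · ·
    · · · · · · · · · ·

Result: [[9,3],[6,4],[7,4],[8,4],[4,5],[5,5],[6,5],[7,5],[1,6],[2,6],[3,6],[4,6],[5,6],[6,6]]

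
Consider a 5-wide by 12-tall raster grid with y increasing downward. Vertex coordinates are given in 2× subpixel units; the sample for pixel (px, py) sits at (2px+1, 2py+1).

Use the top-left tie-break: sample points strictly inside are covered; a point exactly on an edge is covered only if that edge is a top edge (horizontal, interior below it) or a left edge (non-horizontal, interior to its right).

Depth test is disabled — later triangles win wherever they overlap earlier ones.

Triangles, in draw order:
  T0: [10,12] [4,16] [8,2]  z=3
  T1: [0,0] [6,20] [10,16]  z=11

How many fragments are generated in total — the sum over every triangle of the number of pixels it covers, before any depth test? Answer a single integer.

T0:
  2·area = 68
  edge (10, 12)→(4, 16): d=(-6,4) right/bottom  bias=-1
  edge (4, 16)→(8, 2): d=(4,-14) top-left  bias=+0
  edge (8, 2)→(10, 12): d=(2,10) right/bottom  bias=-1
    (3,3)@(7, 7): e=[42,6,20] → █
    (4,3)@(9, 7): e=[34,34,0] → ·  [on edge]
    (3,4)@(7, 9): e=[30,14,24] → █
    (4,4)@(9, 9): e=[22,42,4] → █
    (3,5)@(7, 11): e=[18,22,28] → █
    (2,6)@(5, 13): e=[14,2,52] → █
    (4,6)@(9, 13): e=[-2,58,12] → ·
    (2,7)@(5, 15): e=[2,10,56] → █
    (3,7)@(7, 15): e=[-6,38,36] → ·
    (2,8)@(5, 17): e=[-10,18,60] → ·
  covered (8 px):
    · · · · ·
    · · · · ·
    · · · · ·
    · · · █ ·
    · · · █ █
    · · · █ █
    · · █ █ ·
    · · █ · ·
    · · · · ·
    · · · · ·
    · · · · ·
    · · · · ·
T1:
  2·area = 104  (B↔C swapped to make it positive)
  edge (0, 0)→(10, 16): d=(10,16) right/bottom  bias=-1
  edge (10, 16)→(6, 20): d=(-4,4) right/bottom  bias=-1
  edge (6, 20)→(0, 0): d=(-6,-20) top-left  bias=+0
    (0,1)@(1, 3): e=[14,88,2] → █
    (1,1)@(3, 3): e=[-18,80,42] → ·
    (0,2)@(1, 5): e=[34,80,-10] → ·
    (1,2)@(3, 5): e=[2,72,30] → █
    (2,2)@(5, 5): e=[-30,64,70] → ·
    (1,3)@(3, 7): e=[22,64,18] → █
    (2,3)@(5, 7): e=[-10,56,58] → ·
    (1,4)@(3, 9): e=[42,56,6] → █
    (2,4)@(5, 9): e=[10,48,46] → █
    (3,4)@(7, 9): e=[-22,40,86] → ·
    (1,5)@(3, 11): e=[62,48,-6] → ·
    (2,5)@(5, 11): e=[30,40,34] → █
    (4,8)@(9, 17): e=[26,0,78] → ·  [on edge]
    (3,9)@(7, 19): e=[78,0,26] → ·  [on edge]
    (2,10)@(5, 21): e=[130,0,-26] → ·  [on edge]
    (1,11)@(3, 23): e=[182,0,-78] → ·  [on edge]
  covered (12 px):
    · · · · ·
    █ · · · ·
    · █ · · ·
    · █ · · ·
    · █ █ · ·
    · · █ · ·
    · · █ █ ·
    · · █ █ █
    · · · █ ·
    · · · · ·
    · · · · ·
    · · · · ·

Result: 20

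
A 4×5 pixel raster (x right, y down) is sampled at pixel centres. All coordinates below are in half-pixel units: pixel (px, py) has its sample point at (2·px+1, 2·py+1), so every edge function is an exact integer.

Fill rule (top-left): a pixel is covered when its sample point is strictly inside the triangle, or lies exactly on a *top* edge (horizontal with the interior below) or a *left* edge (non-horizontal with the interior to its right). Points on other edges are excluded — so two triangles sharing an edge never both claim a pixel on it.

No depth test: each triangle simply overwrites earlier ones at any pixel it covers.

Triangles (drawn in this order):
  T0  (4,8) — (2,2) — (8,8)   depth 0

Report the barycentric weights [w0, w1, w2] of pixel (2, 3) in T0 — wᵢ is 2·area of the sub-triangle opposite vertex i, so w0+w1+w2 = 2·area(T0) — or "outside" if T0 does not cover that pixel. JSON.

T0:
  2·area = 24
  edge (4, 8)→(2, 2): d=(-2,-6) top-left  bias=+0
  edge (2, 2)→(8, 8): d=(6,6) right/bottom  bias=-1
  edge (8, 8)→(4, 8): d=(-4,0) right/bottom  bias=-1
    (0,0)@(1, 1): e=[-4,0,28] → ·  [on edge]
    (1,1)@(3, 3): e=[4,0,20] → ·  [on edge]
    (1,2)@(3, 5): e=[0,12,12] → █  [on edge]
    (2,2)@(5, 5): e=[12,0,12] → ·  [on edge]
    (1,3)@(3, 7): e=[-4,24,4] → ·
    (2,3)@(5, 7): e=[8,12,4] → █
    (3,3)@(7, 7): e=[20,0,4] → ·  [on edge]
    (2,4)@(5, 9): e=[4,24,-4] → ·
  covered (2 px):
    · · · ·
    · · · ·
    · █ · ·
    · · █ ·
    · · · ·

Answer: [12,4,8]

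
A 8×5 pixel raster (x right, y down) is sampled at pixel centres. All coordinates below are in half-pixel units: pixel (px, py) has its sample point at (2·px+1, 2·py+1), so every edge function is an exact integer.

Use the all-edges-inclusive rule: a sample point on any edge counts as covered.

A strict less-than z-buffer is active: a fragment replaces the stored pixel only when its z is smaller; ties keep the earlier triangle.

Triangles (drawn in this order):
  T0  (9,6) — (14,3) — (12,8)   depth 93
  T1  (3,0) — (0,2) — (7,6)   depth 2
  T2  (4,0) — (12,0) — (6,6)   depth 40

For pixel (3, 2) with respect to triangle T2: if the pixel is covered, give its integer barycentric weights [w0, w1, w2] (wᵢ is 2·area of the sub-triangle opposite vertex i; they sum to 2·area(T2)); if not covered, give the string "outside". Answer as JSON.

T0:
  2·area = 19
  edge (9, 6)→(14, 3): d=(5,-3) inclusive
  edge (14, 3)→(12, 8): d=(-2,5) inclusive
  edge (12, 8)→(9, 6): d=(-3,-2) inclusive
    (5,2)@(11, 5): e=[1,11,7] → X
    (6,2)@(13, 5): e=[7,1,11] → X
    (7,2)@(15, 5): e=[13,-9,15] → .
    (5,3)@(11, 7): e=[11,7,1] → X
    (6,3)@(13, 7): e=[17,-3,5] → .
    (5,4)@(11, 9): e=[21,3,-5] → .
  covered (3 px):
    . . . . . . . .
    . . . . . . . .
    . . . . . X X .
    . . . . . X . .
    . . . . . . . .
T1:
  2·area = 26  (B↔C swapped to make it positive)
  edge (3, 0)→(7, 6): d=(4,6) inclusive
  edge (7, 6)→(0, 2): d=(-7,-4) inclusive
  edge (0, 2)→(3, 0): d=(3,-2) inclusive
    (1,0)@(3, 1): e=[4,19,3] → X
    (2,0)@(5, 1): e=[-8,27,7] → .
    (1,1)@(3, 3): e=[12,5,9] → X
    (2,1)@(5, 3): e=[0,13,13] → X  [on edge]
    (3,1)@(7, 3): e=[-12,21,17] → .
    (1,2)@(3, 5): e=[20,-9,15] → .
    (2,2)@(5, 5): e=[8,-1,19] → .
    (4,4)@(9, 9): e=[0,-13,39] → .  [on edge]
  covered (3 px):
    . X . . . . . .
    . X X . . . . .
    . . . . . . . .
    . . . . . . . .
    . . . . . . . .
T2:
  2·area = 48
  edge (4, 0)→(12, 0): d=(8,0) inclusive
  edge (12, 0)→(6, 6): d=(-6,6) inclusive
  edge (6, 6)→(4, 0): d=(-2,-6) inclusive
    (2,0)@(5, 1): e=[8,36,4] → X
    (3,0)@(7, 1): e=[8,24,16] → X
    (4,0)@(9, 1): e=[8,12,28] → X
    (5,0)@(11, 1): e=[8,0,40] → X  [on edge]
    (6,0)@(13, 1): e=[8,-12,52] → .
    (2,1)@(5, 3): e=[24,24,0] → X  [on edge]
    (4,1)@(9, 3): e=[24,0,24] → X  [on edge]
    (5,1)@(11, 3): e=[24,-12,36] → .
    (2,2)@(5, 5): e=[40,12,-4] → .
    (3,2)@(7, 5): e=[40,0,8] → X  [on edge]
    (4,2)@(9, 5): e=[40,-12,20] → .
    (2,3)@(5, 7): e=[56,0,-8] → .  [on edge]
    (1,4)@(3, 9): e=[72,0,-24] → .  [on edge]
    (3,4)@(7, 9): e=[72,-24,0] → .  [on edge]
  covered (8 px):
    . . X X X X . .
    . . X X X . . .
    . . . X . . . .
    . . . . . . . .
    . . . . . . . .

Final: [0,8,40]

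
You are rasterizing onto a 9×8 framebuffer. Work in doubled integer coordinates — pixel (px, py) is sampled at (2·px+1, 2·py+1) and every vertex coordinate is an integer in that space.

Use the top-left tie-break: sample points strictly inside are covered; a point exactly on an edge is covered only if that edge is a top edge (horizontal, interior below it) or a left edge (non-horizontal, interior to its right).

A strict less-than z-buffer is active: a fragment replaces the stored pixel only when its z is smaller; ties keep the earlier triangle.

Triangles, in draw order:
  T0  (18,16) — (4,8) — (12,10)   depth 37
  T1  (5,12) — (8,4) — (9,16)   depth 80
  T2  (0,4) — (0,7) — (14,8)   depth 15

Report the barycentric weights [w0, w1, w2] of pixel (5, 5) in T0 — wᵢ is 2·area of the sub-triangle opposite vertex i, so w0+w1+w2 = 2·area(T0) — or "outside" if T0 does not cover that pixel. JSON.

T0:
  2·area = 36
  edge (18, 16)→(4, 8): d=(-14,-8) top-left  bias=+0
  edge (4, 8)→(12, 10): d=(8,2) right/bottom  bias=-1
  edge (12, 10)→(18, 16): d=(6,6) right/bottom  bias=-1
    (1,0)@(3, 1): e=[90,-54,0] → ·  [on edge]
    (2,1)@(5, 3): e=[78,-42,0] → ·  [on edge]
    (3,2)@(7, 5): e=[66,-30,0] → ·  [on edge]
    (4,3)@(9, 7): e=[54,-18,0] → ·  [on edge]
    (3,4)@(7, 9): e=[10,2,24] → █
    (4,4)@(9, 9): e=[26,-2,12] → ·
    (5,4)@(11, 9): e=[42,-6,0] → ·  [on edge]
    (3,5)@(7, 11): e=[-18,18,36] → ·
    (5,5)@(11, 11): e=[14,10,12] → █
    (6,5)@(13, 11): e=[30,6,0] → ·  [on edge]
    (5,6)@(11, 13): e=[-14,26,24] → ·
    (6,6)@(13, 13): e=[2,22,12] → █
    (7,6)@(15, 13): e=[18,18,0] → ·  [on edge]
    (8,7)@(17, 15): e=[6,30,0] → ·  [on edge]
  covered (3 px):
    · · · · · · · · ·
    · · · · · · · · ·
    · · · · · · · · ·
    · · · · · · · · ·
    · · · █ · · · · ·
    · · · · · █ · · ·
    · · · · · · █ · ·
    · · · · · · · · ·
T1:
  2·area = 44
  edge (5, 12)→(8, 4): d=(3,-8) top-left  bias=+0
  edge (8, 4)→(9, 16): d=(1,12) right/bottom  bias=-1
  edge (9, 16)→(5, 12): d=(-4,-4) top-left  bias=+0
    (3,3)@(7, 7): e=[1,15,28] → █
    (4,3)@(9, 7): e=[17,-9,36] → ·
    (3,4)@(7, 9): e=[7,17,20] → █
    (4,4)@(9, 9): e=[23,-7,28] → ·
    (3,5)@(7, 11): e=[13,19,12] → █
    (4,5)@(9, 11): e=[29,-5,20] → ·
    (3,6)@(7, 13): e=[19,21,4] → █
    (4,6)@(9, 13): e=[35,-3,12] → ·
    (3,7)@(7, 15): e=[25,23,-4] → ·
  covered (4 px):
    · · · · · · · · ·
    · · · · · · · · ·
    · · · · · · · · ·
    · · · █ · · · · ·
    · · · █ · · · · ·
    · · · █ · · · · ·
    · · · █ · · · · ·
    · · · · · · · · ·
T2:
  2·area = 42  (B↔C swapped to make it positive)
  edge (0, 4)→(14, 8): d=(14,4) right/bottom  bias=-1
  edge (14, 8)→(0, 7): d=(-14,-1) top-left  bias=+0
  edge (0, 7)→(0, 4): d=(0,-3) top-left  bias=+0
    (0,2)@(1, 5): e=[10,29,3] → █
    (1,2)@(3, 5): e=[2,31,9] → █
    (2,2)@(5, 5): e=[-6,33,15] → ·
    (0,3)@(1, 7): e=[38,1,3] → █
    (2,3)@(5, 7): e=[22,5,15] → █
    (3,3)@(7, 7): e=[14,7,21] → █
    (4,3)@(9, 7): e=[6,9,27] → █
    (5,3)@(11, 7): e=[-2,11,33] → ·
    (0,4)@(1, 9): e=[66,-27,3] → ·
    (1,4)@(3, 9): e=[58,-25,9] → ·
    (2,4)@(5, 9): e=[50,-23,15] → ·
    (3,4)@(7, 9): e=[42,-21,21] → ·
  covered (7 px):
    · · · · · · · · ·
    · · · · · · · · ·
    █ █ · · · · · · ·
    █ █ █ █ █ · · · ·
    · · · · · · · · ·
    · · · · · · · · ·
    · · · · · · · · ·
    · · · · · · · · ·

Answer: [10,12,14]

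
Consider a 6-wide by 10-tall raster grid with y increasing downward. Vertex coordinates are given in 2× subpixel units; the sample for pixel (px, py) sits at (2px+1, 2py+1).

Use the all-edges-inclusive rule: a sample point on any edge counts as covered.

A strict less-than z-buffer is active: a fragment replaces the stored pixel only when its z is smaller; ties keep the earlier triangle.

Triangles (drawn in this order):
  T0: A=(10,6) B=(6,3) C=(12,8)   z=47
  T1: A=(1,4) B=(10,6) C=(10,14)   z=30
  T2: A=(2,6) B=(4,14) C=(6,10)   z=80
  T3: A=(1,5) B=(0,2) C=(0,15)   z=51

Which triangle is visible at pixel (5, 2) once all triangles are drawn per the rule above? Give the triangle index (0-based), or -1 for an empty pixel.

T0:
  2·area = 2  (B↔C swapped to make it positive)
  edge (10, 6)→(12, 8): d=(2,2) inclusive
  edge (12, 8)→(6, 3): d=(-6,-5) inclusive
  edge (6, 3)→(10, 6): d=(4,3) inclusive
    (2,0)@(5, 1): e=[0,7,-5] → ·  [on edge]
    (3,1)@(7, 3): e=[0,5,-3] → ·  [on edge]
    (4,2)@(9, 5): e=[0,3,-1] → ·  [on edge]
    (5,3)@(11, 7): e=[0,1,1] → #  [on edge]
    (5,4)@(11, 9): e=[4,-11,9] → ·
  covered (1 px):
    · · · · · ·
    · · · · · ·
    · · · · · ·
    · · · · · #
    · · · · · ·
    · · · · · ·
    · · · · · ·
    · · · · · ·
    · · · · · ·
    · · · · · ·
T1:
  2·area = 72
  edge (1, 4)→(10, 6): d=(9,2) inclusive
  edge (10, 6)→(10, 14): d=(0,8) inclusive
  edge (10, 14)→(1, 4): d=(-9,-10) inclusive
    (1,2)@(3, 5): e=[5,56,11] → #
    (2,2)@(5, 5): e=[1,40,31] → #
    (3,2)@(7, 5): e=[-3,24,51] → ·
    (1,3)@(3, 7): e=[23,56,-7] → ·
    (2,3)@(5, 7): e=[19,40,13] → #
    (3,3)@(7, 7): e=[15,24,33] → #
    (4,3)@(9, 7): e=[11,8,53] → #
    (5,3)@(11, 7): e=[7,-8,73] → ·
    (2,4)@(5, 9): e=[37,40,-5] → ·
    (3,4)@(7, 9): e=[33,24,15] → #
    (5,4)@(11, 9): e=[25,-8,55] → ·
    (3,5)@(7, 11): e=[51,24,-3] → ·
  covered (8 px):
    · · · · · ·
    · · · · · ·
    · # # · · ·
    · · # # # ·
    · · · # # ·
    · · · · # ·
    · · · · · ·
    · · · · · ·
    · · · · · ·
    · · · · · ·
T2:
  2·area = 24  (B↔C swapped to make it positive)
  edge (2, 6)→(6, 10): d=(4,4) inclusive
  edge (6, 10)→(4, 14): d=(-2,4) inclusive
  edge (4, 14)→(2, 6): d=(-2,-8) inclusive
    (0,2)@(1, 5): e=[0,30,-6] → ·  [on edge]
    (1,3)@(3, 7): e=[0,18,6] → #  [on edge]
    (2,3)@(5, 7): e=[-8,10,22] → ·
    (1,4)@(3, 9): e=[8,14,2] → #
    (2,4)@(5, 9): e=[0,6,18] → #  [on edge]
    (3,4)@(7, 9): e=[-8,-2,34] → ·
    (1,5)@(3, 11): e=[16,10,-2] → ·
    (2,5)@(5, 11): e=[8,2,14] → #
    (3,5)@(7, 11): e=[0,-6,30] → ·  [on edge]
    (2,6)@(5, 13): e=[16,-2,10] → ·
    (4,6)@(9, 13): e=[0,-18,42] → ·  [on edge]
    (5,7)@(11, 15): e=[0,-30,54] → ·  [on edge]
  covered (4 px):
    · · · · · ·
    · · · · · ·
    · · · · · ·
    · # · · · ·
    · # # · · ·
    · · # · · ·
    · · · · · ·
    · · · · · ·
    · · · · · ·
    · · · · · ·
T3:
  2·area = 13  (B↔C swapped to make it positive)
  edge (1, 5)→(0, 15): d=(-1,10) inclusive
  edge (0, 15)→(0, 2): d=(0,-13) inclusive
  edge (0, 2)→(1, 5): d=(1,3) inclusive
    (0,2)@(1, 5): e=[0,13,0] → #  [on edge]
    (1,2)@(3, 5): e=[-20,39,-6] → ·
    (0,3)@(1, 7): e=[-2,13,2] → ·
    (1,5)@(3, 11): e=[-26,39,0] → ·  [on edge]
    (2,8)@(5, 17): e=[-52,65,0] → ·  [on edge]
  covered (1 px):
    · · · · · ·
    · · · · · ·
    # · · · · ·
    · · · · · ·
    · · · · · ·
    · · · · · ·
    · · · · · ·
    · · · · · ·
    · · · · · ·
    · · · · · ·

Z-buffer (winner per pixel, '.' = empty):
  . . . . . .
  . . . . . .
  3 1 1 . . .
  . 2 1 1 1 0
  . 2 2 1 1 .
  . . 2 . 1 .
  . . . . . .
  . . . . . .
  . . . . . .
  . . . . . .

Answer: -1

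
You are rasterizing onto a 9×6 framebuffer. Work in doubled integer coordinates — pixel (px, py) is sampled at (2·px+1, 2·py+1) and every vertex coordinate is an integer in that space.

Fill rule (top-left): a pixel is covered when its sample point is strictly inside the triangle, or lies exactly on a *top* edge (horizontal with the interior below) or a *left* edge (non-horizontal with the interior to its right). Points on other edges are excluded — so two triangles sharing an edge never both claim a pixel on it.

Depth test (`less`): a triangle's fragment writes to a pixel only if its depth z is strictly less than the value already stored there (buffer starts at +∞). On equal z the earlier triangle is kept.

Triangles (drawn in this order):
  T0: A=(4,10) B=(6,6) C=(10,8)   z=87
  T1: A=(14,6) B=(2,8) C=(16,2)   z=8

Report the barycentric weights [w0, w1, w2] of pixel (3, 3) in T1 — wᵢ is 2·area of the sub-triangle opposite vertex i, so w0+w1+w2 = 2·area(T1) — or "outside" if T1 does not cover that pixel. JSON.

T0:
  2·area = 20
  edge (4, 10)→(6, 6): d=(2,-4) top-left  bias=+0
  edge (6, 6)→(10, 8): d=(4,2) right/bottom  bias=-1
  edge (10, 8)→(4, 10): d=(-6,2) right/bottom  bias=-1
    (3,3)@(7, 7): e=[6,2,12] → █
    (4,3)@(9, 7): e=[14,-2,8] → ·
    (6,3)@(13, 7): e=[30,-10,0] → ·  [on edge]
    (2,4)@(5, 9): e=[2,14,4] → █
    (3,4)@(7, 9): e=[10,10,0] → ·  [on edge]
    (0,5)@(1, 11): e=[-10,30,0] → ·  [on edge]
    (2,5)@(5, 11): e=[6,22,-8] → ·
  covered (2 px):
    · · · · · · · · ·
    · · · · · · · · ·
    · · · · · · · · ·
    · · · █ · · · · ·
    · · █ · · · · · ·
    · · · · · · · · ·
T1:
  2·area = 44
  edge (14, 6)→(2, 8): d=(-12,2) right/bottom  bias=-1
  edge (2, 8)→(16, 2): d=(14,-6) top-left  bias=+0
  edge (16, 2)→(14, 6): d=(-2,4) right/bottom  bias=-1
    (7,1)@(15, 3): e=[34,8,2] → █
    (8,1)@(17, 3): e=[30,20,-6] → ·
    (4,2)@(9, 5): e=[22,0,22] → █  [on edge]
    (5,2)@(11, 5): e=[18,12,14] → █
    (6,2)@(13, 5): e=[14,24,6] → █
    (7,2)@(15, 5): e=[10,36,-2] → ·
    (2,3)@(5, 7): e=[6,4,34] → █
    (3,3)@(7, 7): e=[2,16,26] → █
    (4,3)@(9, 7): e=[-2,28,18] → ·
    (5,3)@(11, 7): e=[-6,40,10] → ·
    (6,3)@(13, 7): e=[-10,52,2] → ·
    (2,4)@(5, 9): e=[-18,32,30] → ·
  covered (6 px):
    · · · · · · · · ·
    · · · · · · · █ ·
    · · · · █ █ █ · ·
    · · █ █ · · · · ·
    · · · · · · · · ·
    · · · · · · · · ·

Result: [16,26,2]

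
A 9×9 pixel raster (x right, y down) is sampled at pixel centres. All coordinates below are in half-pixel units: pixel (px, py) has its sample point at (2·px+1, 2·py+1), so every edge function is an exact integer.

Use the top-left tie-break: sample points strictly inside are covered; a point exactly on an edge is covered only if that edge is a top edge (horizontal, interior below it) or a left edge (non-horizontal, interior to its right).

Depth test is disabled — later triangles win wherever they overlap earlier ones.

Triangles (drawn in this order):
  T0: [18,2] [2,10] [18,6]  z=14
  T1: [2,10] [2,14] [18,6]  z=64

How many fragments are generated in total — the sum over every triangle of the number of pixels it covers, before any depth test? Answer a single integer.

T0:
  2·area = 64  (B↔C swapped to make it positive)
  edge (18, 2)→(18, 6): d=(0,4) right/bottom  bias=-1
  edge (18, 6)→(2, 10): d=(-16,4) right/bottom  bias=-1
  edge (2, 10)→(18, 2): d=(16,-8) top-left  bias=+0
    (8,1)@(17, 3): e=[4,52,8] → X
    (6,2)@(13, 5): e=[20,36,8] → X
    (7,2)@(15, 5): e=[12,28,24] → X
    (4,3)@(9, 7): e=[36,20,8] → X
    (5,3)@(11, 7): e=[28,12,24] → X
    (7,3)@(15, 7): e=[12,-4,56] → .
    (8,3)@(17, 7): e=[4,-12,72] → .
    (2,4)@(5, 9): e=[52,4,8] → X
    (3,4)@(7, 9): e=[44,-4,24] → .
    (4,4)@(9, 9): e=[36,-12,40] → .
    (5,4)@(11, 9): e=[28,-20,56] → .
    (6,4)@(13, 9): e=[20,-28,72] → .
  covered (8 px):
    . . . . . . . . .
    . . . . . . . . X
    . . . . . . X X X
    . . . . X X X . .
    . . X . . . . . .
    . . . . . . . . .
    . . . . . . . . .
    . . . . . . . . .
    . . . . . . . . .
T1:
  2·area = 64  (B↔C swapped to make it positive)
  edge (2, 10)→(18, 6): d=(16,-4) top-left  bias=+0
  edge (18, 6)→(2, 14): d=(-16,8) right/bottom  bias=-1
  edge (2, 14)→(2, 10): d=(0,-4) top-left  bias=+0
    (7,3)@(15, 7): e=[4,8,52] → X
    (8,3)@(17, 7): e=[12,-8,60] → .
    (3,4)@(7, 9): e=[4,40,20] → X
    (4,4)@(9, 9): e=[12,24,28] → X
    (5,4)@(11, 9): e=[20,8,36] → X
    (6,4)@(13, 9): e=[28,-8,44] → .
    (7,4)@(15, 9): e=[36,-24,52] → .
    (1,5)@(3, 11): e=[20,40,4] → X
    (2,5)@(5, 11): e=[28,24,12] → X
    (4,5)@(9, 11): e=[44,-8,28] → .
    (5,5)@(11, 11): e=[52,-24,36] → .
    (1,6)@(3, 13): e=[52,8,4] → X
  covered (8 px):
    . . . . . . . . .
    . . . . . . . . .
    . . . . . . . . .
    . . . . . . . X .
    . . . X X X . . .
    . X X X . . . . .
    . X . . . . . . .
    . . . . . . . . .
    . . . . . . . . .

Answer: 16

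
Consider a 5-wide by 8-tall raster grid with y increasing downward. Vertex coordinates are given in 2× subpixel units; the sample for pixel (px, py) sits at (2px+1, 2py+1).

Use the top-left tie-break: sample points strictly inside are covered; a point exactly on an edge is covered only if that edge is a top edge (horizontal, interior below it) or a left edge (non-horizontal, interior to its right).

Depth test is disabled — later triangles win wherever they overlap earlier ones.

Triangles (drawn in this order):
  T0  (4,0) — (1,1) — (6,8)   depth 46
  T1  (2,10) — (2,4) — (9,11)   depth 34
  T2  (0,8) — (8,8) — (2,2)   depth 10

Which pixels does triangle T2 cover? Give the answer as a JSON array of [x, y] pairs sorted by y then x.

T0:
  2·area = 26  (B↔C swapped to make it positive)
  edge (4, 0)→(6, 8): d=(2,8) right/bottom  bias=-1
  edge (6, 8)→(1, 1): d=(-5,-7) top-left  bias=+0
  edge (1, 1)→(4, 0): d=(3,-1) top-left  bias=+0
    (0,0)@(1, 1): e=[26,0,0] → X  [on edge]
    (1,0)@(3, 1): e=[10,14,2] → X
    (2,0)@(5, 1): e=[-6,28,4] → .
    (0,1)@(1, 3): e=[30,-10,6] → .
    (1,1)@(3, 3): e=[14,4,8] → X
    (2,1)@(5, 3): e=[-2,18,10] → .
    (1,2)@(3, 5): e=[18,-6,14] → .
    (2,2)@(5, 5): e=[2,8,16] → X
    (3,2)@(7, 5): e=[-14,22,18] → .
    (2,3)@(5, 7): e=[6,-2,22] → .
  covered (4 px):
    X X . . .
    . X . . .
    . . X . .
    . . . . .
    . . . . .
    . . . . .
    . . . . .
    . . . . .
T1:
  2·area = 42
  edge (2, 10)→(2, 4): d=(0,-6) top-left  bias=+0
  edge (2, 4)→(9, 11): d=(7,7) right/bottom  bias=-1
  edge (9, 11)→(2, 10): d=(-7,-1) top-left  bias=+0
    (0,1)@(1, 3): e=[-6,0,48] → .  [on edge]
    (1,2)@(3, 5): e=[6,0,36] → .  [on edge]
    (1,3)@(3, 7): e=[6,14,22] → X
    (2,3)@(5, 7): e=[18,0,24] → .  [on edge]
    (1,4)@(3, 9): e=[6,28,8] → X
    (2,4)@(5, 9): e=[18,14,10] → X
    (3,4)@(7, 9): e=[30,0,12] → .  [on edge]
    (1,5)@(3, 11): e=[6,42,-6] → .
    (2,5)@(5, 11): e=[18,28,-4] → .
    (4,5)@(9, 11): e=[42,0,0] → .  [on edge]
  covered (3 px):
    . . . . .
    . . . . .
    . . . . .
    . X . . .
    . X X . .
    . . . . .
    . . . . .
    . . . . .
T2:
  2·area = 48  (B↔C swapped to make it positive)
  edge (0, 8)→(2, 2): d=(2,-6) top-left  bias=+0
  edge (2, 2)→(8, 8): d=(6,6) right/bottom  bias=-1
  edge (8, 8)→(0, 8): d=(-8,0) right/bottom  bias=-1
    (0,0)@(1, 1): e=[-8,0,56] → .  [on edge]
    (1,1)@(3, 3): e=[8,0,40] → .  [on edge]
    (0,2)@(1, 5): e=[0,24,24] → X  [on edge]
    (1,2)@(3, 5): e=[12,12,24] → X
    (2,2)@(5, 5): e=[24,0,24] → .  [on edge]
    (0,3)@(1, 7): e=[4,36,8] → X
    (2,3)@(5, 7): e=[28,12,8] → X
    (3,3)@(7, 7): e=[40,0,8] → .  [on edge]
    (0,4)@(1, 9): e=[8,48,-8] → .
    (1,4)@(3, 9): e=[20,36,-8] → .
    (2,4)@(5, 9): e=[32,24,-8] → .
    (4,4)@(9, 9): e=[56,0,-8] → .  [on edge]
  covered (5 px):
    . . . . .
    . . . . .
    X X . . .
    X X X . .
    . . . . .
    . . . . .
    . . . . .
    . . . . .

Final: [[0,2],[1,2],[0,3],[1,3],[2,3]]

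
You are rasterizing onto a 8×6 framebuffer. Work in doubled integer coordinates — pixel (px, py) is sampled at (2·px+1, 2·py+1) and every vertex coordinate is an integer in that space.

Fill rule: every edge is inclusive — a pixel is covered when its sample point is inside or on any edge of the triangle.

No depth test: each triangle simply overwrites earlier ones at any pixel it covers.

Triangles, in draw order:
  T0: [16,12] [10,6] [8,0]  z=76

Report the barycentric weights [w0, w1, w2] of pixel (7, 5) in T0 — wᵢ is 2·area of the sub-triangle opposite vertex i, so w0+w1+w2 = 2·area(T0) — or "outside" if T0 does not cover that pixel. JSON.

T0:
  2·area = 24
  edge (16, 12)→(10, 6): d=(-6,-6) inclusive
  edge (10, 6)→(8, 0): d=(-2,-6) inclusive
  edge (8, 0)→(16, 12): d=(8,12) inclusive
    (2,0)@(5, 1): e=[0,-20,44] → ·  [on edge]
    (3,1)@(7, 3): e=[0,-12,36] → ·  [on edge]
    (4,1)@(9, 3): e=[12,0,12] → █  [on edge]
    (5,1)@(11, 3): e=[24,12,-12] → ·
    (4,2)@(9, 5): e=[0,-4,28] → ·  [on edge]
    (5,2)@(11, 5): e=[12,8,4] → █
    (6,2)@(13, 5): e=[24,20,-20] → ·
    (5,3)@(11, 7): e=[0,4,20] → █  [on edge]
    (6,3)@(13, 7): e=[12,16,-4] → ·
    (5,4)@(11, 9): e=[-12,0,36] → ·  [on edge]
    (6,4)@(13, 9): e=[0,12,12] → █  [on edge]
    (7,4)@(15, 9): e=[12,24,-12] → ·
    (7,5)@(15, 11): e=[0,20,4] → █  [on edge]
  covered (5 px):
    · · · · · · · ·
    · · · · █ · · ·
    · · · · · █ · ·
    · · · · · █ · ·
    · · · · · · █ ·
    · · · · · · · █

Result: [20,4,0]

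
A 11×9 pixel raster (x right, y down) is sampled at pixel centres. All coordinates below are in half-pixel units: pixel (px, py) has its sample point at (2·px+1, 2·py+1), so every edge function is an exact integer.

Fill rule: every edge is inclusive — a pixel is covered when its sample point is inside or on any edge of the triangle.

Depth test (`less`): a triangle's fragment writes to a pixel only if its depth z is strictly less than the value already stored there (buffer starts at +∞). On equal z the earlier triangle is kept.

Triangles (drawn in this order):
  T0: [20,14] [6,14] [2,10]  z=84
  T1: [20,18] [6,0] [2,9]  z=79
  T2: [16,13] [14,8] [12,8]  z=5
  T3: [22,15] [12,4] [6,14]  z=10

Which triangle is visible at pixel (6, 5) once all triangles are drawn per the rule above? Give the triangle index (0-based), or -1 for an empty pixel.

T0:
  2·area = 56
  edge (20, 14)→(6, 14): d=(-14,0) inclusive
  edge (6, 14)→(2, 10): d=(-4,-4) inclusive
  edge (2, 10)→(20, 14): d=(18,4) inclusive
    (0,4)@(1, 9): e=[70,0,-14] → .  [on edge]
    (1,5)@(3, 11): e=[42,0,14] → X  [on edge]
    (2,5)@(5, 11): e=[42,8,6] → X
    (3,5)@(7, 11): e=[42,16,-2] → .
    (1,6)@(3, 13): e=[14,-8,50] → .
    (2,6)@(5, 13): e=[14,0,42] → X  [on edge]
    (3,6)@(7, 13): e=[14,8,34] → X
    (4,6)@(9, 13): e=[14,16,26] → X
    (5,6)@(11, 13): e=[14,24,18] → X
    (6,6)@(13, 13): e=[14,32,10] → X
    (7,6)@(15, 13): e=[14,40,2] → X
    (8,6)@(17, 13): e=[14,48,-6] → .
    (3,7)@(7, 15): e=[-14,0,70] → .  [on edge]
    (4,8)@(9, 17): e=[-42,0,98] → .  [on edge]
  covered (8 px):
    . . . . . . . . . . .
    . . . . . . . . . . .
    . . . . . . . . . . .
    . . . . . . . . . . .
    . . . . . . . . . . .
    . X X . . . . . . . .
    . . X X X X X X . . .
    . . . . . . . . . . .
    . . . . . . . . . . .
T1:
  2·area = 198  (B↔C swapped to make it positive)
  edge (20, 18)→(2, 9): d=(-18,-9) inclusive
  edge (2, 9)→(6, 0): d=(4,-9) inclusive
  edge (6, 0)→(20, 18): d=(14,18) inclusive
    (2,1)@(5, 3): e=[135,3,60] → X
    (3,1)@(7, 3): e=[153,21,24] → X
    (4,1)@(9, 3): e=[171,39,-12] → .
    (2,2)@(5, 5): e=[99,11,88] → X
    (4,2)@(9, 5): e=[135,47,16] → X
    (5,2)@(11, 5): e=[153,65,-20] → .
    (1,3)@(3, 7): e=[45,1,152] → X
    (5,3)@(11, 7): e=[117,73,8] → X
    (6,3)@(13, 7): e=[135,91,-28] → .
    (1,4)@(3, 9): e=[9,9,180] → X
    (6,4)@(13, 9): e=[99,99,0] → X  [on edge]
    (7,4)@(15, 9): e=[117,117,-36] → .
  covered (26 px):
    . . . . . . . . . . .
    . . X X . . . . . . .
    . . X X X . . . . . .
    . X X X X X . . . . .
    . X X X X X X . . . .
    . . . X X X X . . . .
    . . . . . X X X . . .
    . . . . . . . X X . .
    . . . . . . . . . X .
T2:
  2·area = 10  (B↔C swapped to make it positive)
  edge (16, 13)→(12, 8): d=(-4,-5) inclusive
  edge (12, 8)→(14, 8): d=(2,0) inclusive
  edge (14, 8)→(16, 13): d=(2,5) inclusive
    (6,4)@(13, 9): e=[1,2,7] → X
    (7,4)@(15, 9): e=[11,2,-3] → .
    (6,5)@(13, 11): e=[-7,6,11] → .
    (7,5)@(15, 11): e=[3,6,1] → X
    (8,5)@(17, 11): e=[13,6,-9] → .
    (7,6)@(15, 13): e=[-5,10,5] → .
  covered (2 px):
    . . . . . . . . . . .
    . . . . . . . . . . .
    . . . . . . . . . . .
    . . . . . . . . . . .
    . . . . . . X . . . .
    . . . . . . . X . . .
    . . . . . . . . . . .
    . . . . . . . . . . .
    . . . . . . . . . . .
T3:
  2·area = 166  (B↔C swapped to make it positive)
  edge (22, 15)→(6, 14): d=(-16,-1) inclusive
  edge (6, 14)→(12, 4): d=(6,-10) inclusive
  edge (12, 4)→(22, 15): d=(10,11) inclusive
    (5,3)@(11, 7): e=[117,8,41] → X
    (6,3)@(13, 7): e=[119,28,19] → X
    (7,3)@(15, 7): e=[121,48,-3] → .
    (4,4)@(9, 9): e=[83,0,83] → X  [on edge]
    (7,4)@(15, 9): e=[89,60,17] → X
    (8,4)@(17, 9): e=[91,80,-5] → .
    (4,5)@(9, 11): e=[51,12,103] → X
    (8,5)@(17, 11): e=[59,92,15] → X
    (9,5)@(19, 11): e=[61,112,-7] → .
    (3,6)@(7, 13): e=[17,4,145] → X
    (9,6)@(19, 13): e=[29,124,13] → X
    (10,6)@(21, 13): e=[31,144,-9] → .
  covered (18 px):
    . . . . . . . . . . .
    . . . . . . . . . . .
    . . . . . . . . . . .
    . . . . . X X . . . .
    . . . . X X X X . . .
    . . . . X X X X X . .
    . . . X X X X X X X .
    . . . . . . . . . . .
    . . . . . . . . . . .

Z-buffer (winner per pixel, '.' = empty):
  . . . . . . . . . . .
  . . 1 1 . . . . . . .
  . . 1 1 1 . . . . . .
  . 1 1 1 1 3 3 . . . .
  . 1 1 1 3 3 2 3 . . .
  . 0 0 1 3 3 3 2 3 . .
  . . 0 3 3 3 3 3 3 3 .
  . . . . . . . 1 1 . .
  . . . . . . . . . 1 .

Final: 3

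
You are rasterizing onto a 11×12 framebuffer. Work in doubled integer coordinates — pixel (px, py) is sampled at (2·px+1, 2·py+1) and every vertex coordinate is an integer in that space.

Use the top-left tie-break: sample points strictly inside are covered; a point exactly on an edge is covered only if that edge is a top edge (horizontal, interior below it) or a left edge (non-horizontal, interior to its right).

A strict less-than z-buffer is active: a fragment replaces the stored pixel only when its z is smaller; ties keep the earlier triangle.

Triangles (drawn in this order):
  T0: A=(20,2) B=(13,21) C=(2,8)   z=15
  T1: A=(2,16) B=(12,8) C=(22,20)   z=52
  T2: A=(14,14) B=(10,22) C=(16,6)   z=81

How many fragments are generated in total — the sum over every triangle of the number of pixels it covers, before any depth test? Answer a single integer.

T0:
  2·area = 300
  edge (20, 2)→(13, 21): d=(-7,19) right/bottom  bias=-1
  edge (13, 21)→(2, 8): d=(-11,-13) top-left  bias=+0
  edge (2, 8)→(20, 2): d=(18,-6) top-left  bias=+0
    (8,1)@(17, 3): e=[50,250,0] → #  [on edge]
    (9,1)@(19, 3): e=[12,276,12] → #
    (10,1)@(21, 3): e=[-26,302,24] → ·
    (5,2)@(11, 5): e=[150,150,0] → #  [on edge]
    (6,2)@(13, 5): e=[112,176,12] → #
    (7,2)@(15, 5): e=[74,202,24] → #
    (9,2)@(19, 5): e=[-2,254,48] → ·
    (2,3)@(5, 7): e=[250,50,0] → #  [on edge]
    (3,3)@(7, 7): e=[212,76,12] → #
    (4,3)@(9, 7): e=[174,102,24] → #
    (9,3)@(19, 7): e=[-16,232,84] → ·
    (1,4)@(3, 9): e=[274,2,24] → #
    (6,10)@(13, 21): e=[0,0,300] → ·  [on edge]
  covered (39 px):
    · · · · · · · · · · ·
    · · · · · · · · # # ·
    · · · · · # # # # · ·
    · · # # # # # # # · ·
    · # # # # # # # # · ·
    · · # # # # # # · · ·
    · · · # # # # # · · ·
    · · · · # # # # · · ·
    · · · · · # # · · · ·
    · · · · · · # · · · ·
    · · · · · · · · · · ·
    · · · · · · · · · · ·
T1:
  2·area = 200
  edge (2, 16)→(12, 8): d=(10,-8) top-left  bias=+0
  edge (12, 8)→(22, 20): d=(10,12) right/bottom  bias=-1
  edge (22, 20)→(2, 16): d=(-20,-4) top-left  bias=+0
    (5,4)@(11, 9): e=[2,22,176] → #
    (6,4)@(13, 9): e=[18,-2,184] → ·
    (4,5)@(9, 11): e=[6,66,128] → #
    (6,5)@(13, 11): e=[38,18,144] → #
    (7,5)@(15, 11): e=[54,-6,152] → ·
    (3,6)@(7, 13): e=[10,110,80] → #
    (7,6)@(15, 13): e=[74,14,112] → #
    (8,6)@(17, 13): e=[90,-10,120] → ·
    (2,7)@(5, 15): e=[14,154,32] → #
    (8,7)@(17, 15): e=[110,10,80] → #
    (9,7)@(19, 15): e=[126,-14,88] → ·
    (2,8)@(5, 17): e=[34,174,-8] → ·
    (3,8)@(7, 17): e=[50,150,0] → #  [on edge]
    (8,9)@(17, 19): e=[150,50,0] → #  [on edge]
  covered (26 px):
    · · · · · · · · · · ·
    · · · · · · · · · · ·
    · · · · · · · · · · ·
    · · · · · · · · · · ·
    · · · · · # · · · · ·
    · · · · # # # · · · ·
    · · · # # # # # · · ·
    · · # # # # # # # · ·
    · · · # # # # # # # ·
    · · · · · · · · # # #
    · · · · · · · · · · ·
    · · · · · · · · · · ·
T2:
  2·area = 16
  edge (14, 14)→(10, 22): d=(-4,8) right/bottom  bias=-1
  edge (10, 22)→(16, 6): d=(6,-16) top-left  bias=+0
  edge (16, 6)→(14, 14): d=(-2,8) right/bottom  bias=-1
    (7,4)@(15, 9): e=[12,2,2] → #
    (8,4)@(17, 9): e=[-4,34,-14] → ·
    (7,5)@(15, 11): e=[4,14,-2] → ·
    (6,7)@(13, 15): e=[4,6,6] → #
    (7,7)@(15, 15): e=[-12,38,-10] → ·
    (6,8)@(13, 17): e=[-4,18,2] → ·
  covered (2 px):
    · · · · · · · · · · ·
    · · · · · · · · · · ·
    · · · · · · · · · · ·
    · · · · · · · · · · ·
    · · · · · · · # · · ·
    · · · · · · · · · · ·
    · · · · · · · · · · ·
    · · · · · · # · · · ·
    · · · · · · · · · · ·
    · · · · · · · · · · ·
    · · · · · · · · · · ·
    · · · · · · · · · · ·

Result: 67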